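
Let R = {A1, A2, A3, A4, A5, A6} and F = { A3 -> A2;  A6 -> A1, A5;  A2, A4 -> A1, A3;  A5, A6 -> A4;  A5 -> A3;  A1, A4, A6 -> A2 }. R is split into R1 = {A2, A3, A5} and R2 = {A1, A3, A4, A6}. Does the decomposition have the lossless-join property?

Common attributes: R1 ∩ R2 = {A3}.
Closure of {A3}: A3 → A2 applies, adding A2. So (A3)⁺ = {A2, A3}.
The closure contains neither all of R1 = {A2, A3, A5} nor all of R2 = {A1, A3, A4, A6}, so the common attributes are not a superkey of either fragment. The join is lossy.

No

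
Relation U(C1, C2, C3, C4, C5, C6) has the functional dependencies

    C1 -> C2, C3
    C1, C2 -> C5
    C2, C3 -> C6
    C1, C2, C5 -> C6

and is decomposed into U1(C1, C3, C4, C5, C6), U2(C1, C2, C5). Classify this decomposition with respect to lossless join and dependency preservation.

lossless but not dependency-preserving

Lossless test: (C1, C5)⁺ = {C1, C2, C3, C5, C6}, which contains all of one fragment — lossless.
Dependency preservation: the restricted closure of {C2, C3} across the fragments never reaches {C6}, so C2, C3 → C6 cannot be enforced without a join — not preserved.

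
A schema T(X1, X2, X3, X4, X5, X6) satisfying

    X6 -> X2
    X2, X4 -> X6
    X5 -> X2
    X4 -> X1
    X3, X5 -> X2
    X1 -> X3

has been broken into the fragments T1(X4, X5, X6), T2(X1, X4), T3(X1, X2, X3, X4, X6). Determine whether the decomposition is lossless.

Yes

Chase test. Columns are X1, X2, X3, X4, X5, X6; row i has aⱼ where attribute j ∈ Ti, else bᵢⱼ.
Initial tableau (one row per fragment):
  row 1: b11 b12 b13 a4 a5 a6
  row 2: a1 b22 b23 a4 b25 b26
  row 3: a1 a2 a3 a4 b35 a6
Rows 1 and 3 agree on X6; apply X6→X2 and equate their X2 entries.
Rows 1 and 2 agree on X4; apply X4→X1 and equate their X1 entries.
Rows 1 and 2 agree on X1; apply X1→X3 and equate their X3 entries.
Rows 1 and 3 agree on X1; apply X1→X3 and equate their X3 entries.
Row 1 is now all distinguished symbols — the join is lossless.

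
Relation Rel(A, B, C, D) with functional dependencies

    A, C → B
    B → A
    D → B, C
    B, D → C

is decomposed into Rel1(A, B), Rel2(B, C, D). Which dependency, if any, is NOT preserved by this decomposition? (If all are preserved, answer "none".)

A, C → B

Check A, C → B: no single fragment contains all of {A, B, C}, and the restricted closure of {A, C} across the fragments never reaches {B}.
B → A is preserved.
D → B, C is preserved.
B, D → C is preserved.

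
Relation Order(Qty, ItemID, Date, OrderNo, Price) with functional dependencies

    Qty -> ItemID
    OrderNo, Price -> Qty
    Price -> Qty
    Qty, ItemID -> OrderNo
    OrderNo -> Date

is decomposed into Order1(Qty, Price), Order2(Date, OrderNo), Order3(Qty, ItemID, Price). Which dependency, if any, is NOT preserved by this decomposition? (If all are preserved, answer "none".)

Check Qty, ItemID → OrderNo: no single fragment contains all of {Qty, ItemID, OrderNo}, and the restricted closure of {Qty, ItemID} across the fragments never reaches {OrderNo}.
Qty → ItemID is preserved.
OrderNo, Price → Qty is preserved.
Price → Qty is preserved.
OrderNo → Date is preserved.

Qty, ItemID -> OrderNo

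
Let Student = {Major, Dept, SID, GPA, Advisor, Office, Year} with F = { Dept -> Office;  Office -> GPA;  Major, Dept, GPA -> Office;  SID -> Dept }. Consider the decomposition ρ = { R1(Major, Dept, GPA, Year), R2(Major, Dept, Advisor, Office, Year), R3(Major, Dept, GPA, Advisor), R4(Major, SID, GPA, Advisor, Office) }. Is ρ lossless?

Chase test. Columns are Major, Dept, SID, GPA, Advisor, Office, Year; row i has aⱼ where attribute j ∈ Ri, else bᵢⱼ.
Initial tableau (one row per fragment):
  row 1: a1 a2 b13 a4 b15 b16 a7
  row 2: a1 a2 b23 b24 a5 a6 a7
  row 3: a1 a2 b33 a4 a5 b36 b37
  row 4: a1 b42 a3 a4 a5 a6 b47
Rows 1 and 2 agree on Dept; apply Dept→Office and equate their Office entries.
Rows 1 and 3 agree on Dept; apply Dept→Office and equate their Office entries.
Rows 1 and 2 agree on Office; apply Office→GPA and equate their GPA entries.
No row becomes fully distinguished — the join is lossy.

No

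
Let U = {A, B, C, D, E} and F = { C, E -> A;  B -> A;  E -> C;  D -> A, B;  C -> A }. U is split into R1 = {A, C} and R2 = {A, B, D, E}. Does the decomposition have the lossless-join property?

Common attributes: R1 ∩ R2 = {A}.
No dependency enlarges {A}, so (A)⁺ = {A}.
The closure contains neither all of R1 = {A, C} nor all of R2 = {A, B, D, E}, so the common attributes are not a superkey of either fragment. The join is lossy.

No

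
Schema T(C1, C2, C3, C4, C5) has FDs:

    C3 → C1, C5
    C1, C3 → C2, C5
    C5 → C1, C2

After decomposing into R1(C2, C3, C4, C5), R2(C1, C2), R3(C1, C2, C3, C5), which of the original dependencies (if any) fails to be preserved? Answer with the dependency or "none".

none

C3 → C1, C5 lies within R3.
C1, C3 → C2, C5 lies within R3.
C5 → C1, C2 lies within R3.
Every dependency is enforceable on the fragments, so the decomposition is dependency-preserving.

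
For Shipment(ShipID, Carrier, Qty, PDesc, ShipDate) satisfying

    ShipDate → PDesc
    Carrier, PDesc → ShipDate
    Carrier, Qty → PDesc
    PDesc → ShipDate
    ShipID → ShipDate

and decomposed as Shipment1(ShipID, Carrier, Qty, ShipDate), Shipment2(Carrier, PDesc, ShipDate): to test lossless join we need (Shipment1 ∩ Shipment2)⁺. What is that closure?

Shipment1 ∩ Shipment2 = {Carrier, ShipDate}.
ShipDate → PDesc applies, adding PDesc
Closure: {Carrier, PDesc, ShipDate}.

Carrier, PDesc, ShipDate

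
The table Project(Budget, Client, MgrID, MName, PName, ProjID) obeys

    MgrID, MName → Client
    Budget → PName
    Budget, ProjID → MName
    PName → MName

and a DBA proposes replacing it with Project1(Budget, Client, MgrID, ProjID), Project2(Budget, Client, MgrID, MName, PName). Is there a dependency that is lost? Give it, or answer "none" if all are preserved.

MgrID, MName → Client lies within Project2.
Budget → PName lies within Project2.
Budget, ProjID → MName: restricted closure across fragments reaches MName.
PName → MName lies within Project2.
Every dependency is enforceable on the fragments, so the decomposition is dependency-preserving.

none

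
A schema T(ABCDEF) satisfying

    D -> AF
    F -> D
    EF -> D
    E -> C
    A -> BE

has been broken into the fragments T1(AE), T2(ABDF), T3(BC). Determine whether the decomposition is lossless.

No

Chase test. Columns are ABCDEF; row i has aⱼ where attribute j ∈ Ti, else bᵢⱼ.
Initial tableau (one row per fragment):
  row 1: a1 b12 b13 b14 a5 b16
  row 2: a1 a2 b23 a4 b25 a6
  row 3: b31 a2 a3 b34 b35 b36
Rows 1 and 2 agree on A; apply A→BE and equate their BE entries.
Rows 1 and 2 agree on E; apply E→C and equate their C entries.
No row becomes fully distinguished — the join is lossy.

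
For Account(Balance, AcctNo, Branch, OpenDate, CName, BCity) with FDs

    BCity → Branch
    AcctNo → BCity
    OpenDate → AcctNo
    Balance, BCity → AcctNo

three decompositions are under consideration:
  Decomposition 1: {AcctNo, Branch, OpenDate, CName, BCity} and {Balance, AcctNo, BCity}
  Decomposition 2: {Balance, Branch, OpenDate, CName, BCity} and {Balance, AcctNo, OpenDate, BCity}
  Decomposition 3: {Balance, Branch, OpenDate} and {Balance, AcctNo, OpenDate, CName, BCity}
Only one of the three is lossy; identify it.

Decomposition 1

Decomposition 1: common = {AcctNo, BCity}, closure = {AcctNo, Branch, BCity} → lossy.
Decomposition 2: common = {Balance, OpenDate, BCity}, closure = {Balance, AcctNo, Branch, OpenDate, BCity} → lossless.
Decomposition 3: common = {Balance, OpenDate}, closure = {Balance, AcctNo, Branch, OpenDate, BCity} → lossless.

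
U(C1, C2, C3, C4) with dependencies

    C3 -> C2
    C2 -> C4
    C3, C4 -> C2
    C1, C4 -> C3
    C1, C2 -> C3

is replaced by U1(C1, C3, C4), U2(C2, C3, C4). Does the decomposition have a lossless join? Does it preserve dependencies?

Lossless test: (C3, C4)⁺ = {C2, C3, C4}, which contains all of one fragment — lossless.
Dependency preservation: C1, C2 → C3 is not contained in any single fragment, but the restricted closure of its left-hand side across the fragments still reaches the right-hand side; the remaining FDs each lie inside some fragment. All dependencies are preserved.

lossless and dependency-preserving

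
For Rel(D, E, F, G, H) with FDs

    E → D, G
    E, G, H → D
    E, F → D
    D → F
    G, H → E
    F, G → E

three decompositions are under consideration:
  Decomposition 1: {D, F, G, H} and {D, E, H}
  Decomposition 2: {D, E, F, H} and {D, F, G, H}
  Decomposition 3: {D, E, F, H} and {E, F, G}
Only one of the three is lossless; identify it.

Decomposition 1: common = {D, H}, closure = {D, F, H} → lossy.
Decomposition 2: common = {D, F, H}, closure = {D, F, H} → lossy.
Decomposition 3: common = {E, F}, closure = {D, E, F, G} → lossless.

Decomposition 3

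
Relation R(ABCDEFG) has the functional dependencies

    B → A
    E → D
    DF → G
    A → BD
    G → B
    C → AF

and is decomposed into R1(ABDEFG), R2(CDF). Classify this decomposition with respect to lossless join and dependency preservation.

Lossless test: (DF)⁺ = {ABDFG}, which is a superkey of neither fragment — lossy.
Dependency preservation: C → AF is not contained in any single fragment, but the restricted closure of its left-hand side across the fragments still reaches the right-hand side; the remaining FDs each lie inside some fragment. All dependencies are preserved.

lossy but dependency-preserving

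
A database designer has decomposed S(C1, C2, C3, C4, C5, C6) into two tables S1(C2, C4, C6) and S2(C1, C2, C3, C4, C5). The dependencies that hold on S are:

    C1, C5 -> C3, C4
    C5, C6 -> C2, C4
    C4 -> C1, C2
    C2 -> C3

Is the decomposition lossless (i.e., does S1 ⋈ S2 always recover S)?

No

Common attributes: S1 ∩ S2 = {C2, C4}.
Closure of {C2, C4}: C4 → C1, C2 applies, adding C1; C2 → C3 applies, adding C3. So (C2, C4)⁺ = {C1, C2, C3, C4}.
The closure contains neither all of S1 = {C2, C4, C6} nor all of S2 = {C1, C2, C3, C4, C5}, so the common attributes are not a superkey of either fragment. The join is lossy.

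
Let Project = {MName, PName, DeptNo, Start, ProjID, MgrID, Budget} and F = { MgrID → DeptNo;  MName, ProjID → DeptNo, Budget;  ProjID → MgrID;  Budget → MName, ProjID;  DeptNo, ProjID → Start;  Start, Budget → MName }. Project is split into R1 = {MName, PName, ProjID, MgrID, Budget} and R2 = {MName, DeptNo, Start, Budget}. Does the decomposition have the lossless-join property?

Yes

Common attributes: R1 ∩ R2 = {MName, Budget}.
Closure of {MName, Budget}: Budget → MName, ProjID applies, adding ProjID; MName, ProjID → DeptNo, Budget applies, adding DeptNo; ProjID → MgrID applies, adding MgrID; DeptNo, ProjID → Start applies, adding Start. So (MName, Budget)⁺ = {MName, DeptNo, Start, ProjID, MgrID, Budget}.
This closure contains every attribute of R2, so R1 ∩ R2 → R2. The join is lossless.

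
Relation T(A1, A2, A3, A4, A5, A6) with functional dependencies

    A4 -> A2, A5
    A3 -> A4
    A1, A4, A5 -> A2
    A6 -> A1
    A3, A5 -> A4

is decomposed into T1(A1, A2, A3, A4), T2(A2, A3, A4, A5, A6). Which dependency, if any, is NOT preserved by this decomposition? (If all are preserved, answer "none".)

Check A6 → A1: no single fragment contains all of {A1, A6}, and the restricted closure of {A6} across the fragments never reaches {A1}.
A4 → A2, A5 is preserved.
A3 → A4 is preserved.
A1, A4, A5 → A2 is preserved.
A3, A5 → A4 is preserved.

A6 -> A1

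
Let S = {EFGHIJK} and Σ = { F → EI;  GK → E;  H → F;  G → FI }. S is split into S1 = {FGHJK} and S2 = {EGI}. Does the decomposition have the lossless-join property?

Yes

Common attributes: S1 ∩ S2 = {G}.
Closure of {G}: G → FI applies, adding FI; F → EI applies, adding E. So (G)⁺ = {EFGI}.
This closure contains every attribute of S2, so S1 ∩ S2 → S2. The join is lossless.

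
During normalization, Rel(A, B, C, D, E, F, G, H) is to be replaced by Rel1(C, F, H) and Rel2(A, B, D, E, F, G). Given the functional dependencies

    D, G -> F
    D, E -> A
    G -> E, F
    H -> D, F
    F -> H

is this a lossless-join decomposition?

Common attributes: Rel1 ∩ Rel2 = {F}.
Closure of {F}: F → H applies, adding H; H → D, F applies, adding D. So (F)⁺ = {D, F, H}.
The closure contains neither all of Rel1 = {C, F, H} nor all of Rel2 = {A, B, D, E, F, G}, so the common attributes are not a superkey of either fragment. The join is lossy.

No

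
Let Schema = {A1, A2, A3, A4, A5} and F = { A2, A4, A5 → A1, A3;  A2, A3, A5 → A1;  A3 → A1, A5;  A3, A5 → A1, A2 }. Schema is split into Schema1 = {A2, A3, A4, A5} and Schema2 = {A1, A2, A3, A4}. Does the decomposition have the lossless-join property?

Yes

Common attributes: Schema1 ∩ Schema2 = {A2, A3, A4}.
Closure of {A2, A3, A4}: A3 → A1, A5 applies, adding A1, A5. So (A2, A3, A4)⁺ = {A1, A2, A3, A4, A5}.
This closure contains every attribute of Schema1, so Schema1 ∩ Schema2 → Schema1. The join is lossless.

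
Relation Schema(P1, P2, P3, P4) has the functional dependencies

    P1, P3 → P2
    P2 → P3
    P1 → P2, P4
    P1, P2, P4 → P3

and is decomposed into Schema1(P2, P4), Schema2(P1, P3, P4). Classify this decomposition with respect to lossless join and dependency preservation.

Lossless test: (P4)⁺ = {P4}, which is a superkey of neither fragment — lossy.
Dependency preservation: the restricted closure of {P1, P3} across the fragments never reaches {P2}, so P1, P3 → P2 cannot be enforced without a join — not preserved.

lossy and not dependency-preserving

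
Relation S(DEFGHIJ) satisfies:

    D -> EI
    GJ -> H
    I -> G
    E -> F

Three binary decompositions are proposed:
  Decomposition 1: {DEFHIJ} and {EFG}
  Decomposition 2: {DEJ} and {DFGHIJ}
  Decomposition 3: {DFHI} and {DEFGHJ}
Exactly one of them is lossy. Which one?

Decomposition 1

Decomposition 1: common = {EF}, closure = {EF} → lossy.
Decomposition 2: common = {DJ}, closure = {DEFGHIJ} → lossless.
Decomposition 3: common = {DFH}, closure = {DEFGHI} → lossless.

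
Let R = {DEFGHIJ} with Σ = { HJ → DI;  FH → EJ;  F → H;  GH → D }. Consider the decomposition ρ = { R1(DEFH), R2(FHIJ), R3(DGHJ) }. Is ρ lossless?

No

Chase test. Columns are DEFGHIJ; row i has aⱼ where attribute j ∈ Ri, else bᵢⱼ.
Initial tableau (one row per fragment):
  row 1: a1 a2 a3 b14 a5 b16 b17
  row 2: b21 b22 a3 b24 a5 a6 a7
  row 3: a1 b32 b33 a4 a5 b36 a7
Rows 2 and 3 agree on HJ; apply HJ→DI and equate their DI entries.
Rows 1 and 2 agree on FH; apply FH→EJ and equate their EJ entries.
Rows 1 and 2 agree on HJ; apply HJ→DI and equate their DI entries.
No row becomes fully distinguished — the join is lossy.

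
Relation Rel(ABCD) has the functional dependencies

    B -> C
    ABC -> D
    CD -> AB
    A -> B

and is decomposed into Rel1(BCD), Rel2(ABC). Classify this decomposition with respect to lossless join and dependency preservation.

lossy and not dependency-preserving

Lossless test: (BC)⁺ = {BC}, which is a superkey of neither fragment — lossy.
Dependency preservation: the restricted closure of {ABC} across the fragments never reaches {D}, so ABC → D cannot be enforced without a join — not preserved.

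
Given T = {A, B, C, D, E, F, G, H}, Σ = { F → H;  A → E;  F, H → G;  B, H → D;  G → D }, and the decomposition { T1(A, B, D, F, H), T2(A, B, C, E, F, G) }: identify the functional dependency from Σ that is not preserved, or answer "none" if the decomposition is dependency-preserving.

G → D

Check G → D: no single fragment contains all of {D, G}, and the restricted closure of {G} across the fragments never reaches {D}.
F → H is preserved.
A → E is preserved.
F, H → G is preserved.
B, H → D is preserved.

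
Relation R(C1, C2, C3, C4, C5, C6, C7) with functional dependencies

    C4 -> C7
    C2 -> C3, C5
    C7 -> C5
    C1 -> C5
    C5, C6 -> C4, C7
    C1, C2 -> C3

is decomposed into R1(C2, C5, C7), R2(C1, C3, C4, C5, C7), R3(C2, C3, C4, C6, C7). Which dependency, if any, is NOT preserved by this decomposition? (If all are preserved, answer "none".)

Check C5, C6 → C4, C7: no single fragment contains all of {C4, C5, C6, C7}, and the restricted closure of {C5, C6} across the fragments never reaches {C4, C7}.
C4 → C7 is preserved.
C2 → C3, C5 is preserved.
C7 → C5 is preserved.
C1 → C5 is preserved.
C1, C2 → C3 is preserved.

C5, C6 -> C4, C7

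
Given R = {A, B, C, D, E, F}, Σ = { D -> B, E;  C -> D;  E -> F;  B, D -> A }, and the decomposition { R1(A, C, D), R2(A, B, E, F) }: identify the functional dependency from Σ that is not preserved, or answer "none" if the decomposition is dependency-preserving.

Check D → B, E: no single fragment contains all of {B, D, E}, and the restricted closure of {D} across the fragments never reaches {B, E}.
C → D is preserved.
E → F is preserved.
B, D → A is preserved.

D -> B, E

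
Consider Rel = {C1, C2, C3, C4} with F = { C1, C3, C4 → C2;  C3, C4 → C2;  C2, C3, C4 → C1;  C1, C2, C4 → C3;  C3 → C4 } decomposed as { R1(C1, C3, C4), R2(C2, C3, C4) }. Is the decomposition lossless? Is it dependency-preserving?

lossless but not dependency-preserving

Lossless test: (C3, C4)⁺ = {C1, C2, C3, C4}, which contains all of one fragment — lossless.
Dependency preservation: the restricted closure of {C1, C2, C4} across the fragments never reaches {C3}, so C1, C2, C4 → C3 cannot be enforced without a join — not preserved.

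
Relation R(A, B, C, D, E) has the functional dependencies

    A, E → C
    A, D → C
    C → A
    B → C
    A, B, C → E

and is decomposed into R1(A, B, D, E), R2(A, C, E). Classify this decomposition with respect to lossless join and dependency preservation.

lossless but not dependency-preserving

Lossless test: (A, E)⁺ = {A, C, E}, which contains all of one fragment — lossless.
Dependency preservation: the restricted closure of {A, D} across the fragments never reaches {C}, so A, D → C cannot be enforced without a join — not preserved.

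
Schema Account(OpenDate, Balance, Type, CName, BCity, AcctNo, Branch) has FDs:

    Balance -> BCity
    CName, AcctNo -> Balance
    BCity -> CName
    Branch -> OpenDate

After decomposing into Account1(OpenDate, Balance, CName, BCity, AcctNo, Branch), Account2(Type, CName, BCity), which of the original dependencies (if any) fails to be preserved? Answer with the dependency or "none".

none

Balance → BCity lies within Account1.
CName, AcctNo → Balance lies within Account1.
BCity → CName lies within Account1.
Branch → OpenDate lies within Account1.
Every dependency is enforceable on the fragments, so the decomposition is dependency-preserving.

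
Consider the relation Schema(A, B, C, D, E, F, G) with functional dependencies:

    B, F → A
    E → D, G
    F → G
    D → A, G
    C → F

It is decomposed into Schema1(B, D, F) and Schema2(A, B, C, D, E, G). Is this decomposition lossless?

Common attributes: Schema1 ∩ Schema2 = {B, D}.
Closure of {B, D}: D → A, G applies, adding A, G. So (B, D)⁺ = {A, B, D, G}.
The closure contains neither all of Schema1 = {B, D, F} nor all of Schema2 = {A, B, C, D, E, G}, so the common attributes are not a superkey of either fragment. The join is lossy.

No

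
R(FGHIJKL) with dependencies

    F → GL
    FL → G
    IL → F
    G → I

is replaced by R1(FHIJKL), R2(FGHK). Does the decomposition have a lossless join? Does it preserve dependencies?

Lossless test: (FHK)⁺ = {FGHIKL}, which contains all of one fragment — lossless.
Dependency preservation: the restricted closure of {G} across the fragments never reaches {I}, so G → I cannot be enforced without a join — not preserved.

lossless but not dependency-preserving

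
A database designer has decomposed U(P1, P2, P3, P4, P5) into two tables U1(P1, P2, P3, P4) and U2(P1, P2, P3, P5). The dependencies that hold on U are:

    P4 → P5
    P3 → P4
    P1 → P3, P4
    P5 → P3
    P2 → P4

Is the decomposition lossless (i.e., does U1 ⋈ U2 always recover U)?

Common attributes: U1 ∩ U2 = {P1, P2, P3}.
Closure of {P1, P2, P3}: P3 → P4 applies, adding P4; P4 → P5 applies, adding P5. So (P1, P2, P3)⁺ = {P1, P2, P3, P4, P5}.
This closure contains every attribute of U1, so U1 ∩ U2 → U1. The join is lossless.

Yes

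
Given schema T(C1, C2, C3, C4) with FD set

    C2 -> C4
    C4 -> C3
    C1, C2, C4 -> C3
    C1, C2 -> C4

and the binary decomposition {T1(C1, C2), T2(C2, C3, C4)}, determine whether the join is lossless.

Common attributes: T1 ∩ T2 = {C2}.
Closure of {C2}: C2 → C4 applies, adding C4; C4 → C3 applies, adding C3. So (C2)⁺ = {C2, C3, C4}.
This closure contains every attribute of T2, so T1 ∩ T2 → T2. The join is lossless.

Yes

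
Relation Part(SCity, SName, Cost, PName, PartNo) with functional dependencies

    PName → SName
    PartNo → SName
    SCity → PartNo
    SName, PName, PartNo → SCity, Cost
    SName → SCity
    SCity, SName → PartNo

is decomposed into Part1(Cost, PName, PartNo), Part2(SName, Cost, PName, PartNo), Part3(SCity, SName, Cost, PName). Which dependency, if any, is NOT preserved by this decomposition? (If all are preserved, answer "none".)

none

PName → SName lies within Part2.
PartNo → SName lies within Part2.
SCity → PartNo: restricted closure across fragments reaches PartNo.
SName, PName, PartNo → SCity, Cost: restricted closure across fragments reaches SCity, Cost.
SName → SCity lies within Part3.
SCity, SName → PartNo: restricted closure across fragments reaches PartNo.
Every dependency is enforceable on the fragments, so the decomposition is dependency-preserving.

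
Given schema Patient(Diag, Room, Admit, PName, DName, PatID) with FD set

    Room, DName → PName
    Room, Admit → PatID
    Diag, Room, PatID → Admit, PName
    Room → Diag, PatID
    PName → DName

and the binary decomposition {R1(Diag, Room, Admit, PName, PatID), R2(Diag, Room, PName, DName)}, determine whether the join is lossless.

Yes

Common attributes: R1 ∩ R2 = {Diag, Room, PName}.
Closure of {Diag, Room, PName}: Room → Diag, PatID applies, adding PatID; PName → DName applies, adding DName; Diag, Room, PatID → Admit, PName applies, adding Admit. So (Diag, Room, PName)⁺ = {Diag, Room, Admit, PName, DName, PatID}.
This closure contains every attribute of R1, so R1 ∩ R2 → R1. The join is lossless.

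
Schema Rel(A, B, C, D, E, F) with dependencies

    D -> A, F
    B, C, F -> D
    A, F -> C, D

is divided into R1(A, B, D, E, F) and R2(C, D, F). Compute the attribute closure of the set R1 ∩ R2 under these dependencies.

R1 ∩ R2 = {D, F}.
D → A, F applies, adding A
A, F → C, D applies, adding C
Closure: {A, C, D, F}.

A, C, D, F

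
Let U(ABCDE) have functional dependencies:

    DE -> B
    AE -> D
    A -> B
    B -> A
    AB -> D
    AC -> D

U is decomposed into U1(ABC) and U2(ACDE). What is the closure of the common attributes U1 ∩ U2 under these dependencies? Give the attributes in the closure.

ABCD

U1 ∩ U2 = {AC}.
A → B applies, adding B
AB → D applies, adding D
Closure: {ABCD}.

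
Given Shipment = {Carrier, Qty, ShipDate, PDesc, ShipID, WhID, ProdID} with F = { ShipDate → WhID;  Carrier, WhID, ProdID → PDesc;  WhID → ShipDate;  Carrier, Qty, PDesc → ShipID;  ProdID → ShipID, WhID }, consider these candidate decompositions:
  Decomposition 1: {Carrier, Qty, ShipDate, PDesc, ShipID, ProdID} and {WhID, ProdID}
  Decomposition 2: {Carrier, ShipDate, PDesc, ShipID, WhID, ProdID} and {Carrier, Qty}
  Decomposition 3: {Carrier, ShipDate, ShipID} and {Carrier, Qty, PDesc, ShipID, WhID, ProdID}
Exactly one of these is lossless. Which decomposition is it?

Decomposition 1: common = {ProdID}, closure = {ShipDate, ShipID, WhID, ProdID} → lossless.
Decomposition 2: common = {Carrier}, closure = {Carrier} → lossy.
Decomposition 3: common = {Carrier, ShipID}, closure = {Carrier, ShipID} → lossy.

Decomposition 1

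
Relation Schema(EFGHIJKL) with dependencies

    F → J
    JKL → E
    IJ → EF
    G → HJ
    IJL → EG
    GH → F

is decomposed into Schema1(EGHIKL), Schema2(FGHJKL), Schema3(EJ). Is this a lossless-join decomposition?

Chase test. Columns are EFGHIJKL; row i has aⱼ where attribute j ∈ Schemai, else bᵢⱼ.
Initial tableau (one row per fragment):
  row 1: a1 b12 a3 a4 a5 b16 a7 a8
  row 2: b21 a2 a3 a4 b25 a6 a7 a8
  row 3: a1 b32 b33 b34 b35 a6 b37 b38
Rows 1 and 2 agree on G; apply G→HJ and equate their HJ entries.
Rows 1 and 2 agree on GH; apply GH→F and equate their F entries.
Rows 1 and 2 agree on JKL; apply JKL→E and equate their E entries.
Row 1 is now all distinguished symbols — the join is lossless.

Yes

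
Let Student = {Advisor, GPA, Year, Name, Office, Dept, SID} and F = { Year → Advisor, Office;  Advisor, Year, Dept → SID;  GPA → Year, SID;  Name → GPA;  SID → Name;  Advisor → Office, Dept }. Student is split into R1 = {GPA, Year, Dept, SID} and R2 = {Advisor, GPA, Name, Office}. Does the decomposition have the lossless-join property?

Yes

Common attributes: R1 ∩ R2 = {GPA}.
Closure of {GPA}: GPA → Year, SID applies, adding Year, SID; SID → Name applies, adding Name; Year → Advisor, Office applies, adding Advisor, Office; Advisor → Office, Dept applies, adding Dept. So (GPA)⁺ = {Advisor, GPA, Year, Name, Office, Dept, SID}.
This closure contains every attribute of R1, so R1 ∩ R2 → R1. The join is lossless.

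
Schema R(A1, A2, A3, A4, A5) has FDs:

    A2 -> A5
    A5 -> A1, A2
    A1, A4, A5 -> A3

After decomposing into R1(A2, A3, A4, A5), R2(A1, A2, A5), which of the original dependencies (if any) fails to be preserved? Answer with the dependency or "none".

none

A2 → A5 lies within R1.
A5 → A1, A2 lies within R2.
A1, A4, A5 → A3: restricted closure across fragments reaches A3.
Every dependency is enforceable on the fragments, so the decomposition is dependency-preserving.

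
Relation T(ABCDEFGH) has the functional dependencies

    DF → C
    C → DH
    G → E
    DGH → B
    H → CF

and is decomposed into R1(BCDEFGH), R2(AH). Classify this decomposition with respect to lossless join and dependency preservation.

lossy but dependency-preserving

Lossless test: (H)⁺ = {CDFH}, which is a superkey of neither fragment — lossy.
Dependency preservation: every FD's attributes lie within a single fragment, so each can be enforced locally — preserved.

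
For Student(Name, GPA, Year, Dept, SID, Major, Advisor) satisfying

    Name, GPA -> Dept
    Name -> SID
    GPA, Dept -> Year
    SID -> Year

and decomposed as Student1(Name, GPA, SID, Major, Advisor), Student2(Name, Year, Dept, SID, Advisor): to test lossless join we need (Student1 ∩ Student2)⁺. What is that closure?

Student1 ∩ Student2 = {Name, SID, Advisor}.
SID → Year applies, adding Year
Closure: {Name, Year, SID, Advisor}.

Name, Year, SID, Advisor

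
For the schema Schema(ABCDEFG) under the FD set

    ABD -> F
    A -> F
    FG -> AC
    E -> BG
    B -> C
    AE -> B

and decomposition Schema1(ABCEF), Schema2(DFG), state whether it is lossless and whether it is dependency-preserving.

Lossless test: (F)⁺ = {F}, which is a superkey of neither fragment — lossy.
Dependency preservation: the restricted closure of {FG} across the fragments never reaches {AC}, so FG → AC cannot be enforced without a join — not preserved.

lossy and not dependency-preserving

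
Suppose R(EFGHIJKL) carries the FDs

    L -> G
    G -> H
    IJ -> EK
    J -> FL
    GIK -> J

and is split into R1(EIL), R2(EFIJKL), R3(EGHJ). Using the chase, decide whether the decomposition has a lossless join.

Chase test. Columns are EFGHIJKL; row i has aⱼ where attribute j ∈ Ri, else bᵢⱼ.
Initial tableau (one row per fragment):
  row 1: a1 b12 b13 b14 a5 b16 b17 a8
  row 2: a1 a2 b23 b24 a5 a6 a7 a8
  row 3: a1 b32 a3 a4 b35 a6 b37 b38
Rows 1 and 2 agree on L; apply L→G and equate their G entries.
Rows 1 and 2 agree on G; apply G→H and equate their H entries.
Rows 2 and 3 agree on J; apply J→FL and equate their FL entries.
Rows 1 and 3 agree on L; apply L→G and equate their G entries.
Rows 1 and 3 agree on G; apply G→H and equate their H entries.
Row 2 is now all distinguished symbols — the join is lossless.

Yes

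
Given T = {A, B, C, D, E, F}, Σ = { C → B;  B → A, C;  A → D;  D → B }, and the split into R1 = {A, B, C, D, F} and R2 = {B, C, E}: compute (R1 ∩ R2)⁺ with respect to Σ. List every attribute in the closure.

A, B, C, D

R1 ∩ R2 = {B, C}.
B → A, C applies, adding A
A → D applies, adding D
Closure: {A, B, C, D}.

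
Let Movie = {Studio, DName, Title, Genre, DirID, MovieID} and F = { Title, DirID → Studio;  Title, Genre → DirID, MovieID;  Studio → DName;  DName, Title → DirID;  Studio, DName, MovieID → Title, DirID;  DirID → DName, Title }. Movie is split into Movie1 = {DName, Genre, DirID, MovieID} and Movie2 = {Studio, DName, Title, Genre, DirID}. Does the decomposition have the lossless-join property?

Common attributes: Movie1 ∩ Movie2 = {DName, Genre, DirID}.
Closure of {DName, Genre, DirID}: DirID → DName, Title applies, adding Title; Title, DirID → Studio applies, adding Studio; Title, Genre → DirID, MovieID applies, adding MovieID. So (DName, Genre, DirID)⁺ = {Studio, DName, Title, Genre, DirID, MovieID}.
This closure contains every attribute of Movie1, so Movie1 ∩ Movie2 → Movie1. The join is lossless.

Yes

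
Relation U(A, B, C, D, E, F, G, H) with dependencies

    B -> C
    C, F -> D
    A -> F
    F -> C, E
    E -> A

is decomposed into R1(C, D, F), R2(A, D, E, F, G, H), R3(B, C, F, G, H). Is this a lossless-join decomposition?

Chase test. Columns are A, B, C, D, E, F, G, H; row i has aⱼ where attribute j ∈ Ri, else bᵢⱼ.
Initial tableau (one row per fragment):
  row 1: b11 b12 a3 a4 b15 a6 b17 b18
  row 2: a1 b22 b23 a4 a5 a6 a7 a8
  row 3: b31 a2 a3 b34 b35 a6 a7 a8
Rows 1 and 3 agree on C, F; apply C, F→D and equate their D entries.
Rows 1 and 2 agree on F; apply F→C, E and equate their C, E entries.
Rows 1 and 3 agree on F; apply F→C, E and equate their C, E entries.
Rows 1 and 2 agree on E; apply E→A and equate their A entries.
Rows 1 and 3 agree on E; apply E→A and equate their A entries.
Row 3 is now all distinguished symbols — the join is lossless.

Yes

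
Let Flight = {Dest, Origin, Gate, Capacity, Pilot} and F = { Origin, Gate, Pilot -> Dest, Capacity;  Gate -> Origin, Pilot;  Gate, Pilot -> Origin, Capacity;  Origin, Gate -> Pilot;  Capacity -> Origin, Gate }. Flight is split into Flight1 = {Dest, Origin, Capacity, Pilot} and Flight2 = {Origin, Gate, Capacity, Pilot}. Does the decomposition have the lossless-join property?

Yes

Common attributes: Flight1 ∩ Flight2 = {Origin, Capacity, Pilot}.
Closure of {Origin, Capacity, Pilot}: Capacity → Origin, Gate applies, adding Gate; Origin, Gate, Pilot → Dest, Capacity applies, adding Dest. So (Origin, Capacity, Pilot)⁺ = {Dest, Origin, Gate, Capacity, Pilot}.
This closure contains every attribute of Flight1, so Flight1 ∩ Flight2 → Flight1. The join is lossless.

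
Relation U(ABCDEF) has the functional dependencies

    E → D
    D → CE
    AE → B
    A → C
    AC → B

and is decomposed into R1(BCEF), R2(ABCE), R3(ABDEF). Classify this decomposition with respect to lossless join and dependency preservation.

lossless and dependency-preserving

Lossless test (chase): Rows 1 and 2 agree on E; apply E→D and equate their D entries. Rows 1 and 3 agree on E; apply E→D and equate their D entries. Rows 1 and 3 agree on D; apply D→CE and equate their CE entries. Row 3 is now all distinguished symbols — the join is lossless.
Dependency preservation: D → CE is not contained in any single fragment, but the restricted closure of its left-hand side across the fragments still reaches the right-hand side; the remaining FDs each lie inside some fragment. All dependencies are preserved.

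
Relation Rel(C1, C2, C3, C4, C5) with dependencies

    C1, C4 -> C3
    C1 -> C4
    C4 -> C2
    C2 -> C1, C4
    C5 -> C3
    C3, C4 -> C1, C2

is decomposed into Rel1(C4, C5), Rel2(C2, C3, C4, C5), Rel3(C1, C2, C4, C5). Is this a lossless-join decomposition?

Chase test. Columns are C1, C2, C3, C4, C5; row i has aⱼ where attribute j ∈ Reli, else bᵢⱼ.
Initial tableau (one row per fragment):
  row 1: b11 b12 b13 a4 a5
  row 2: b21 a2 a3 a4 a5
  row 3: a1 a2 b33 a4 a5
Rows 1 and 2 agree on C4; apply C4→C2 and equate their C2 entries.
Rows 1 and 2 agree on C2; apply C2→C1, C4 and equate their C1, C4 entries.
Rows 1 and 3 agree on C2; apply C2→C1, C4 and equate their C1, C4 entries.
Rows 1 and 2 agree on C5; apply C5→C3 and equate their C3 entries.
Rows 1 and 3 agree on C5; apply C5→C3 and equate their C3 entries.
Row 1 is now all distinguished symbols — the join is lossless.

Yes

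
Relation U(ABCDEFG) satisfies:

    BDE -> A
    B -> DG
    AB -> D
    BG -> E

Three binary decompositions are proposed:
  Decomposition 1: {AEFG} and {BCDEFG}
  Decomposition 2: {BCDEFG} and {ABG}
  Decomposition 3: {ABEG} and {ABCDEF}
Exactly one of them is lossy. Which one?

Decomposition 1: common = {EFG}, closure = {EFG} → lossy.
Decomposition 2: common = {BG}, closure = {ABDEG} → lossless.
Decomposition 3: common = {ABE}, closure = {ABDEG} → lossless.

Decomposition 1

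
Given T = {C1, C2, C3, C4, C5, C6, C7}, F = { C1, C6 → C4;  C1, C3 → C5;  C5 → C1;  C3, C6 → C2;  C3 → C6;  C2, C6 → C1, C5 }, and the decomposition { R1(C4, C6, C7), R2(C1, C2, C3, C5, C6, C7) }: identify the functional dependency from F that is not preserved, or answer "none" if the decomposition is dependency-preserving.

C1, C6 → C4

Check C1, C6 → C4: no single fragment contains all of {C1, C4, C6}, and the restricted closure of {C1, C6} across the fragments never reaches {C4}.
C1, C3 → C5 is preserved.
C5 → C1 is preserved.
C3, C6 → C2 is preserved.
C3 → C6 is preserved.
C2, C6 → C1, C5 is preserved.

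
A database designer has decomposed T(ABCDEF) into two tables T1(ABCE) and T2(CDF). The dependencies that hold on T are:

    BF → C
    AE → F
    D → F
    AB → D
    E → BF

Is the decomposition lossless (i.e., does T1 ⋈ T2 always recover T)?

Common attributes: T1 ∩ T2 = {C}.
No dependency enlarges {C}, so (C)⁺ = {C}.
The closure contains neither all of T1 = {ABCE} nor all of T2 = {CDF}, so the common attributes are not a superkey of either fragment. The join is lossy.

No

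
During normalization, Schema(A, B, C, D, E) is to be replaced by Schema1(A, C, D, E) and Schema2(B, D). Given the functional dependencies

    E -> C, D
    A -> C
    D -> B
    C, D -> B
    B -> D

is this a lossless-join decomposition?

Yes

Common attributes: Schema1 ∩ Schema2 = {D}.
Closure of {D}: D → B applies, adding B. So (D)⁺ = {B, D}.
This closure contains every attribute of Schema2, so Schema1 ∩ Schema2 → Schema2. The join is lossless.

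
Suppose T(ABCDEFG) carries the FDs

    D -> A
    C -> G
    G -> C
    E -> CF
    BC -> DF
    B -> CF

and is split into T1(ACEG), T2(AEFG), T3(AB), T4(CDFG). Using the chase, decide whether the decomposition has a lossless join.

Chase test. Columns are ABCDEFG; row i has aⱼ where attribute j ∈ Ti, else bᵢⱼ.
Initial tableau (one row per fragment):
  row 1: a1 b12 a3 b14 a5 b16 a7
  row 2: a1 b22 b23 b24 a5 a6 a7
  row 3: a1 a2 b33 b34 b35 b36 b37
  row 4: b41 b42 a3 a4 b45 a6 a7
Rows 1 and 2 agree on G; apply G→C and equate their C entries.
Rows 1 and 2 agree on E; apply E→CF and equate their CF entries.
No row becomes fully distinguished — the join is lossy.

No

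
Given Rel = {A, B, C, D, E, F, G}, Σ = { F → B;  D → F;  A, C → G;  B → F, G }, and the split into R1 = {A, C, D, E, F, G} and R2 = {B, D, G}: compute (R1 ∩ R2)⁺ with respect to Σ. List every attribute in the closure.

R1 ∩ R2 = {D, G}.
D → F applies, adding F
F → B applies, adding B
Closure: {B, D, F, G}.

B, D, F, G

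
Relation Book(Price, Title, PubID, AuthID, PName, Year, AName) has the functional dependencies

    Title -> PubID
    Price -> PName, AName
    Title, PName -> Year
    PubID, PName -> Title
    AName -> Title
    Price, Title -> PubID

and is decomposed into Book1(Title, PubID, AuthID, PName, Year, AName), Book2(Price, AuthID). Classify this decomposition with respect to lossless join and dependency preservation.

Lossless test: (AuthID)⁺ = {AuthID}, which is a superkey of neither fragment — lossy.
Dependency preservation: the restricted closure of {Price} across the fragments never reaches {PName, AName}, so Price → PName, AName cannot be enforced without a join — not preserved.

lossy and not dependency-preserving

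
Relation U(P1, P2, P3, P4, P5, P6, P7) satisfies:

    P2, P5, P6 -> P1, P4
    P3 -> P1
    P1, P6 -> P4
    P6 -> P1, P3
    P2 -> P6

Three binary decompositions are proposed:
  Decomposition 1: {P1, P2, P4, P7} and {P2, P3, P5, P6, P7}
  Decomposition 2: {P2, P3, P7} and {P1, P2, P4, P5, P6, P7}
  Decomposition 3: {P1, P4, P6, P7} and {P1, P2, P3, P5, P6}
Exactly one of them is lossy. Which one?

Decomposition 1: common = {P2, P7}, closure = {P1, P2, P3, P4, P6, P7} → lossless.
Decomposition 2: common = {P2, P7}, closure = {P1, P2, P3, P4, P6, P7} → lossless.
Decomposition 3: common = {P1, P6}, closure = {P1, P3, P4, P6} → lossy.

Decomposition 3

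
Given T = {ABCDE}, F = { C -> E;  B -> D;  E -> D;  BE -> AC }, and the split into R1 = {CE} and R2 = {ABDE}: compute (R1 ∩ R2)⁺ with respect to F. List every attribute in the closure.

DE

R1 ∩ R2 = {E}.
E → D applies, adding D
Closure: {DE}.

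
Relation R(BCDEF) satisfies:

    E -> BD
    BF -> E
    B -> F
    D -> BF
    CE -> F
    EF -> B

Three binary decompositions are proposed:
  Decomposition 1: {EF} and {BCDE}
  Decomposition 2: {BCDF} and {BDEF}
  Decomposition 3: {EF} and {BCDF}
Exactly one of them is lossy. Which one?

Decomposition 3

Decomposition 1: common = {E}, closure = {BDEF} → lossless.
Decomposition 2: common = {BDF}, closure = {BDEF} → lossless.
Decomposition 3: common = {F}, closure = {F} → lossy.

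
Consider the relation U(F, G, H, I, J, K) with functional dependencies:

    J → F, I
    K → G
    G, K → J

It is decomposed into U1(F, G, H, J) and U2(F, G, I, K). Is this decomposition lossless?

Common attributes: U1 ∩ U2 = {F, G}.
No dependency enlarges {F, G}, so (F, G)⁺ = {F, G}.
The closure contains neither all of U1 = {F, G, H, J} nor all of U2 = {F, G, I, K}, so the common attributes are not a superkey of either fragment. The join is lossy.

No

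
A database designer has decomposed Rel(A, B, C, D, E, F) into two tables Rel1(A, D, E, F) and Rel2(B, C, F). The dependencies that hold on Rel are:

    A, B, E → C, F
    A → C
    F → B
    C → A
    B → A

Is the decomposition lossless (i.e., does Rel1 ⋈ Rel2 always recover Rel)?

Common attributes: Rel1 ∩ Rel2 = {F}.
Closure of {F}: F → B applies, adding B; B → A applies, adding A; A → C applies, adding C. So (F)⁺ = {A, B, C, F}.
This closure contains every attribute of Rel2, so Rel1 ∩ Rel2 → Rel2. The join is lossless.

Yes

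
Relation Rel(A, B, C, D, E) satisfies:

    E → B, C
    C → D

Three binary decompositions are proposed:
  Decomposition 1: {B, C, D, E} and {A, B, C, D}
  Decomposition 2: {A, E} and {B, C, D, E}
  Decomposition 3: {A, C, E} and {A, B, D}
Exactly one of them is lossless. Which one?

Decomposition 2

Decomposition 1: common = {B, C, D}, closure = {B, C, D} → lossy.
Decomposition 2: common = {E}, closure = {B, C, D, E} → lossless.
Decomposition 3: common = {A}, closure = {A} → lossy.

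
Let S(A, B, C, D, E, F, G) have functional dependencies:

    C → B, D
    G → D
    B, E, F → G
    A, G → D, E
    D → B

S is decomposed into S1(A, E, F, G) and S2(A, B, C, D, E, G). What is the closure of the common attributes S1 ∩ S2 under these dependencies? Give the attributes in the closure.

A, B, D, E, G

S1 ∩ S2 = {A, E, G}.
G → D applies, adding D
D → B applies, adding B
Closure: {A, B, D, E, G}.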